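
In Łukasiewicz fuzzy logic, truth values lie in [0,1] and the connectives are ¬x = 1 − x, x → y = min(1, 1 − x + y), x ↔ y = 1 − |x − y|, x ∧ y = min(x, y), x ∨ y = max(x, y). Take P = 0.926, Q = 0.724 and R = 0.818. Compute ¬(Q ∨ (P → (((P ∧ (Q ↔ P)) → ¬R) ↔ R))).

Q ↔ P = 1 − |0.724 − 0.926| = 1 − 0.202 = 0.798
P ∧ (Q ↔ P) = min(0.926, 0.798) = 0.798
¬R = 1 − 0.818 = 0.182
(P ∧ (Q ↔ P)) → ¬R = min(1, 1 − 0.798 + 0.182) = min(1, 0.384) = 0.384
((P ∧ (Q ↔ P)) → ¬R) ↔ R = 1 − |0.384 − 0.818| = 1 − 0.434 = 0.566
P → (((P ∧ (Q ↔ P)) → ¬R) ↔ R) = min(1, 1 − 0.926 + 0.566) = min(1, 0.640) = 0.640
Q ∨ (P → (((P ∧ (Q ↔ P)) → ¬R) ↔ R)) = max(0.724, 0.640) = 0.724
¬(Q ∨ (P → (((P ∧ (Q ↔ P)) → ¬R) ↔ R))) = 1 − 0.724 = 0.276

0.276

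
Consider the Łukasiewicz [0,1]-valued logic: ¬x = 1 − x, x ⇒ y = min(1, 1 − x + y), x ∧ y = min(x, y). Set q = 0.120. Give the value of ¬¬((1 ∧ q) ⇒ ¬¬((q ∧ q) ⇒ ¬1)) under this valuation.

1.000

1 ∧ q = min(1.000, 0.120) = 0.120
q ∧ q = min(0.120, 0.120) = 0.120
¬1 = 1 − 1.000 = 0.000
(q ∧ q) ⇒ ¬1 = min(1, 1 − 0.120 + 0.000) = min(1, 0.880) = 0.880
¬((q ∧ q) ⇒ ¬1) = 1 − 0.880 = 0.120
¬¬((q ∧ q) ⇒ ¬1) = 1 − 0.120 = 0.880
(1 ∧ q) ⇒ ¬¬((q ∧ q) ⇒ ¬1) = min(1, 1 − 0.120 + 0.880) = min(1, 1.760) = 1.000
¬((1 ∧ q) ⇒ ¬¬((q ∧ q) ⇒ ¬1)) = 1 − 1.000 = 0.000
¬¬((1 ∧ q) ⇒ ¬¬((q ∧ q) ⇒ ¬1)) = 1 − 0.000 = 1.000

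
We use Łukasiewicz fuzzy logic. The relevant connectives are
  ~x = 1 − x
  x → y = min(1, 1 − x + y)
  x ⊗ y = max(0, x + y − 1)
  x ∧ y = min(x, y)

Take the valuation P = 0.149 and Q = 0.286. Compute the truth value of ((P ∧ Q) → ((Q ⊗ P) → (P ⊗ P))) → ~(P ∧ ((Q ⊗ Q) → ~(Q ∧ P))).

0.851

P ∧ Q = min(0.149, 0.286) = 0.149
Q ⊗ P = max(0, 0.286 + 0.149 − 1) = max(0, -0.565) = 0.000
P ⊗ P = max(0, 0.149 + 0.149 − 1) = max(0, -0.702) = 0.000
(Q ⊗ P) → (P ⊗ P) = min(1, 1 − 0.000 + 0.000) = min(1, 1.000) = 1.000
(P ∧ Q) → ((Q ⊗ P) → (P ⊗ P)) = min(1, 1 − 0.149 + 1.000) = min(1, 1.851) = 1.000
Q ⊗ Q = max(0, 0.286 + 0.286 − 1) = max(0, -0.428) = 0.000
Q ∧ P = min(0.286, 0.149) = 0.149
~(Q ∧ P) = 1 − 0.149 = 0.851
(Q ⊗ Q) → ~(Q ∧ P) = min(1, 1 − 0.000 + 0.851) = min(1, 1.851) = 1.000
P ∧ ((Q ⊗ Q) → ~(Q ∧ P)) = min(0.149, 1.000) = 0.149
~(P ∧ ((Q ⊗ Q) → ~(Q ∧ P))) = 1 − 0.149 = 0.851
((P ∧ Q) → ((Q ⊗ P) → (P ⊗ P))) → ~(P ∧ ((Q ⊗ Q) → ~(Q ∧ P))) = min(1, 1 − 1.000 + 0.851) = min(1, 0.851) = 0.851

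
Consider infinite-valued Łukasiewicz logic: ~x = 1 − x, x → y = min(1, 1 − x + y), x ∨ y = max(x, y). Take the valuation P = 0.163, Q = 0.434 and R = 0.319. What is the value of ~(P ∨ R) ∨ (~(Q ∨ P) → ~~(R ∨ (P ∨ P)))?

0.753

P ∨ R = max(0.163, 0.319) = 0.319
~(P ∨ R) = 1 − 0.319 = 0.681
Q ∨ P = max(0.434, 0.163) = 0.434
~(Q ∨ P) = 1 − 0.434 = 0.566
P ∨ P = max(0.163, 0.163) = 0.163
R ∨ (P ∨ P) = max(0.319, 0.163) = 0.319
~(R ∨ (P ∨ P)) = 1 − 0.319 = 0.681
~~(R ∨ (P ∨ P)) = 1 − 0.681 = 0.319
~(Q ∨ P) → ~~(R ∨ (P ∨ P)) = min(1, 1 − 0.566 + 0.319) = min(1, 0.753) = 0.753
~(P ∨ R) ∨ (~(Q ∨ P) → ~~(R ∨ (P ∨ P))) = max(0.681, 0.753) = 0.753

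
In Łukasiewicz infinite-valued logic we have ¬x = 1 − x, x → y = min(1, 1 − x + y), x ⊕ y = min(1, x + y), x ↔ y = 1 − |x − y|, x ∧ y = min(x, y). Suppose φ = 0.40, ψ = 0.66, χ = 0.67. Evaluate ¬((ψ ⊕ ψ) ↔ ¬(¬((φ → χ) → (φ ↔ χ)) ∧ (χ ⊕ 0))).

0.27

ψ ⊕ ψ = min(1, 0.66 + 0.66) = min(1, 1.32) = 1.00
φ → χ = min(1, 1 − 0.40 + 0.67) = min(1, 1.27) = 1.00
φ ↔ χ = 1 − |0.40 − 0.67| = 1 − 0.27 = 0.73
(φ → χ) → (φ ↔ χ) = min(1, 1 − 1.00 + 0.73) = min(1, 0.73) = 0.73
¬((φ → χ) → (φ ↔ χ)) = 1 − 0.73 = 0.27
χ ⊕ 0 = min(1, 0.67 + 0.00) = min(1, 0.67) = 0.67
¬((φ → χ) → (φ ↔ χ)) ∧ (χ ⊕ 0) = min(0.27, 0.67) = 0.27
¬(¬((φ → χ) → (φ ↔ χ)) ∧ (χ ⊕ 0)) = 1 − 0.27 = 0.73
(ψ ⊕ ψ) ↔ ¬(¬((φ → χ) → (φ ↔ χ)) ∧ (χ ⊕ 0)) = 1 − |1.00 − 0.73| = 1 − 0.27 = 0.73
¬((ψ ⊕ ψ) ↔ ¬(¬((φ → χ) → (φ ↔ χ)) ∧ (χ ⊕ 0))) = 1 − 0.73 = 0.27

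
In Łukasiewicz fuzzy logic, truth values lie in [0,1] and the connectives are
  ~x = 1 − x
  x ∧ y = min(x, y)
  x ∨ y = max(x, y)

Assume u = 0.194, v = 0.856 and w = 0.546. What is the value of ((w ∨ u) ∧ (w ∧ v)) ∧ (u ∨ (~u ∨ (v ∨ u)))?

0.546

w ∨ u = max(0.546, 0.194) = 0.546
w ∧ v = min(0.546, 0.856) = 0.546
(w ∨ u) ∧ (w ∧ v) = min(0.546, 0.546) = 0.546
~u = 1 − 0.194 = 0.806
v ∨ u = max(0.856, 0.194) = 0.856
~u ∨ (v ∨ u) = max(0.806, 0.856) = 0.856
u ∨ (~u ∨ (v ∨ u)) = max(0.194, 0.856) = 0.856
((w ∨ u) ∧ (w ∧ v)) ∧ (u ∨ (~u ∨ (v ∨ u))) = min(0.546, 0.856) = 0.546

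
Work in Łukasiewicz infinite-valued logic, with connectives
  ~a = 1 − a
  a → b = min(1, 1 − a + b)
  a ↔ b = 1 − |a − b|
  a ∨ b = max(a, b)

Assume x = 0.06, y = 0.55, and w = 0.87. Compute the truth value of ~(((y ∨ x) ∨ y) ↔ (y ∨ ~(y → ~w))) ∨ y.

y ∨ x = max(0.55, 0.06) = 0.55
(y ∨ x) ∨ y = max(0.55, 0.55) = 0.55
~w = 1 − 0.87 = 0.13
y → ~w = min(1, 1 − 0.55 + 0.13) = min(1, 0.58) = 0.58
~(y → ~w) = 1 − 0.58 = 0.42
y ∨ ~(y → ~w) = max(0.55, 0.42) = 0.55
((y ∨ x) ∨ y) ↔ (y ∨ ~(y → ~w)) = 1 − |0.55 − 0.55| = 1 − 0.00 = 1.00
~(((y ∨ x) ∨ y) ↔ (y ∨ ~(y → ~w))) = 1 − 1.00 = 0.00
~(((y ∨ x) ∨ y) ↔ (y ∨ ~(y → ~w))) ∨ y = max(0.00, 0.55) = 0.55

0.55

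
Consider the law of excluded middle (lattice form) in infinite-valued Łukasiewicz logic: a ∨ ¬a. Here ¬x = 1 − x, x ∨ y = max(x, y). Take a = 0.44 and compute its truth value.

0.56

¬a = 1 − 0.44 = 0.56
a ∨ ¬a = max(0.44, 0.56) = 0.56
(The value 0.56 < 1 shows this instance is not satisfied; not a Ł∞-tautology — its value is max(a, 1−a).)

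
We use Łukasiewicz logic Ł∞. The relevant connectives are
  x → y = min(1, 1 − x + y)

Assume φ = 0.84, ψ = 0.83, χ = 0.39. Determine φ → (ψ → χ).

0.72

ψ → χ = min(1, 1 − 0.83 + 0.39) = min(1, 0.56) = 0.56
φ → (ψ → χ) = min(1, 1 − 0.84 + 0.56) = min(1, 0.72) = 0.72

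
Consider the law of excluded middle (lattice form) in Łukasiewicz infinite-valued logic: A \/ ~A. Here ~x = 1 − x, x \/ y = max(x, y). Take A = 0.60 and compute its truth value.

~A = 1 − 0.60 = 0.40
A \/ ~A = max(0.60, 0.40) = 0.60
(The value 0.60 < 1 shows this instance is not satisfied; not a Ł∞-tautology — its value is max(a, 1−a).)

0.60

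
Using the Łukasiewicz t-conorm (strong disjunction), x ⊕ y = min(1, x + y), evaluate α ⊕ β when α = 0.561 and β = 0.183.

α ⊕ β = min(1, 0.561 + 0.183) = min(1, 0.744) = 0.744
For comparison, the Gödel t-conorm max(x, y) would give 0.561.

0.744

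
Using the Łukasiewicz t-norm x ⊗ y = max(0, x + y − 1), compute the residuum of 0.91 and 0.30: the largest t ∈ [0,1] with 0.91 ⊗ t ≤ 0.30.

0.39

The residuum of the Łukasiewicz t-norm gives the supremum: min(1, 1 − 0.91 + 0.30).
1 − 0.91 + 0.30 = 0.39, so t = min(1, 0.39) = 0.39.
Check: 0.91 ⊗ 0.39 = max(0, 0.30) = 0.30 ≤ 0.30.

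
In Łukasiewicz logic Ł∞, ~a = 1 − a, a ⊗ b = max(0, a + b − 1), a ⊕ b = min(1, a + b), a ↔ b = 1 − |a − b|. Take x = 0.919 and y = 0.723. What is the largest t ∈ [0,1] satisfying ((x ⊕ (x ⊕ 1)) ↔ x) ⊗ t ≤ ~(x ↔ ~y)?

0.723

x ⊕ 1 = min(1, 0.919 + 1.000) = min(1, 1.919) = 1.000
x ⊕ (x ⊕ 1) = min(1, 0.919 + 1.000) = min(1, 1.919) = 1.000
(x ⊕ (x ⊕ 1)) ↔ x = 1 − |1.000 − 0.919| = 1 − 0.081 = 0.919
So the left factor is (x ⊕ (x ⊕ 1)) ↔ x = 0.919.
~y = 1 − 0.723 = 0.277
x ↔ ~y = 1 − |0.919 − 0.277| = 1 − 0.642 = 0.358
~(x ↔ ~y) = 1 − 0.358 = 0.642
So the right-hand bound is ~(x ↔ ~y) = 0.642.
The residuum of the Łukasiewicz t-norm gives the supremum: min(1, 1 − 0.919 + 0.642).
1 − 0.919 + 0.642 = 0.723, so t = min(1, 0.723) = 0.723.
Check: 0.919 ⊗ 0.723 = max(0, 0.642) = 0.642 ≤ 0.642.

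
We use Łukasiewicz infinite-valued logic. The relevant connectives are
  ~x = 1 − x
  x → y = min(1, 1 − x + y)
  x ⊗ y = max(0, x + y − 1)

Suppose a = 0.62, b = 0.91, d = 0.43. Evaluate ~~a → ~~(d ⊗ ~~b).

0.72

~a = 1 − 0.62 = 0.38
~~a = 1 − 0.38 = 0.62
~b = 1 − 0.91 = 0.09
~~b = 1 − 0.09 = 0.91
d ⊗ ~~b = max(0, 0.43 + 0.91 − 1) = max(0, 0.34) = 0.34
~(d ⊗ ~~b) = 1 − 0.34 = 0.66
~~(d ⊗ ~~b) = 1 − 0.66 = 0.34
~~a → ~~(d ⊗ ~~b) = min(1, 1 − 0.62 + 0.34) = min(1, 0.72) = 0.72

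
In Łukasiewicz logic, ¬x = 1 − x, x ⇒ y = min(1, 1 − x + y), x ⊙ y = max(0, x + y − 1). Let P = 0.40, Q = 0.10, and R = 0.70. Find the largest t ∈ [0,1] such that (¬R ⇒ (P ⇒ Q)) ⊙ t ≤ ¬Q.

0.90

¬R = 1 − 0.70 = 0.30
P ⇒ Q = min(1, 1 − 0.40 + 0.10) = min(1, 0.70) = 0.70
¬R ⇒ (P ⇒ Q) = min(1, 1 − 0.30 + 0.70) = min(1, 1.40) = 1.00
So the left factor is ¬R ⇒ (P ⇒ Q) = 1.00.
¬Q = 1 − 0.10 = 0.90
So the right-hand bound is ¬Q = 0.90.
The residuum of the Łukasiewicz t-norm gives the supremum: min(1, 1 − 1.00 + 0.90).
1 − 1.00 + 0.90 = 0.90, so t = min(1, 0.90) = 0.90.
Check: 1.00 ⊙ 0.90 = max(0, 0.90) = 0.90 ≤ 0.90.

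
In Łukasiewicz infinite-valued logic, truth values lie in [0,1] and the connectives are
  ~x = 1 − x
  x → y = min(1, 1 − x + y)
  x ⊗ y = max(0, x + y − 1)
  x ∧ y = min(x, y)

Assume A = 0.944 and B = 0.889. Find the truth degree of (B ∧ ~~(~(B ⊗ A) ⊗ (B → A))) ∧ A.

B ⊗ A = max(0, 0.889 + 0.944 − 1) = max(0, 0.833) = 0.833
~(B ⊗ A) = 1 − 0.833 = 0.167
B → A = min(1, 1 − 0.889 + 0.944) = min(1, 1.055) = 1.000
~(B ⊗ A) ⊗ (B → A) = max(0, 0.167 + 1.000 − 1) = max(0, 0.167) = 0.167
~(~(B ⊗ A) ⊗ (B → A)) = 1 − 0.167 = 0.833
~~(~(B ⊗ A) ⊗ (B → A)) = 1 − 0.833 = 0.167
B ∧ ~~(~(B ⊗ A) ⊗ (B → A)) = min(0.889, 0.167) = 0.167
(B ∧ ~~(~(B ⊗ A) ⊗ (B → A))) ∧ A = min(0.167, 0.944) = 0.167

0.167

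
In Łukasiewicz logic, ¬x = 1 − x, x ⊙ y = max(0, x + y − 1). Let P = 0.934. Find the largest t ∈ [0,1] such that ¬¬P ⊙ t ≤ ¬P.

¬P = 1 − 0.934 = 0.066
¬¬P = 1 − 0.066 = 0.934
So the left factor is ¬¬P = 0.934.
So the right-hand bound is ¬P = 0.066.
The residuum of the Łukasiewicz t-norm gives the supremum: min(1, 1 − 0.934 + 0.066).
1 − 0.934 + 0.066 = 0.132, so t = min(1, 0.132) = 0.132.
Check: 0.934 ⊙ 0.132 = max(0, 0.066) = 0.066 ≤ 0.066.

0.132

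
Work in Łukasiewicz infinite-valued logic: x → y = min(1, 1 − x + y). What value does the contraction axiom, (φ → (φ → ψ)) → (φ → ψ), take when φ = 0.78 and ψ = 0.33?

0.78

φ → ψ = min(1, 1 − 0.78 + 0.33) = min(1, 0.55) = 0.55
φ → (φ → ψ) = min(1, 1 − 0.78 + 0.55) = min(1, 0.77) = 0.77
(φ → (φ → ψ)) → (φ → ψ) = min(1, 1 − 0.77 + 0.55) = min(1, 0.78) = 0.78
(The value 0.78 < 1 shows this instance is not satisfied; fails in Ł∞ (the t-norm is not idempotent).)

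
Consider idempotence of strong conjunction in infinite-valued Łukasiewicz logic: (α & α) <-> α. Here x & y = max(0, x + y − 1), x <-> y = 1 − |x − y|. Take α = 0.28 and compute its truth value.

α & α = max(0, 0.28 + 0.28 − 1) = max(0, -0.44) = 0.00
(α & α) <-> α = 1 − |0.00 − 0.28| = 1 − 0.28 = 0.72
(The value 0.72 < 1 shows this instance is not satisfied; fails in Ł∞ since a ⊗ a = max(0, 2a−1) ≠ a in general.)

0.72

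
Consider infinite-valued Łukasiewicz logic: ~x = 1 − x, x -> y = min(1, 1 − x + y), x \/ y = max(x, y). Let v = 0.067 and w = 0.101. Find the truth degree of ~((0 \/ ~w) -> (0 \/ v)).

0.832

~w = 1 − 0.101 = 0.899
0 \/ ~w = max(0.000, 0.899) = 0.899
0 \/ v = max(0.000, 0.067) = 0.067
(0 \/ ~w) -> (0 \/ v) = min(1, 1 − 0.899 + 0.067) = min(1, 0.168) = 0.168
~((0 \/ ~w) -> (0 \/ v)) = 1 − 0.168 = 0.832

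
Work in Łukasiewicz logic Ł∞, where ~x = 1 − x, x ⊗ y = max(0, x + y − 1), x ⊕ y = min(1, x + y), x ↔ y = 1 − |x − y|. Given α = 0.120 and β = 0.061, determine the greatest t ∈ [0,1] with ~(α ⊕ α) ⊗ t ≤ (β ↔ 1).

0.301

α ⊕ α = min(1, 0.120 + 0.120) = min(1, 0.240) = 0.240
~(α ⊕ α) = 1 − 0.240 = 0.760
So the left factor is ~(α ⊕ α) = 0.760.
β ↔ 1 = 1 − |0.061 − 1.000| = 1 − 0.939 = 0.061
So the right-hand bound is β ↔ 1 = 0.061.
The residuum of the Łukasiewicz t-norm gives the supremum: min(1, 1 − 0.760 + 0.061).
1 − 0.760 + 0.061 = 0.301, so t = min(1, 0.301) = 0.301.
Check: 0.760 ⊗ 0.301 = max(0, 0.061) = 0.061 ≤ 0.061.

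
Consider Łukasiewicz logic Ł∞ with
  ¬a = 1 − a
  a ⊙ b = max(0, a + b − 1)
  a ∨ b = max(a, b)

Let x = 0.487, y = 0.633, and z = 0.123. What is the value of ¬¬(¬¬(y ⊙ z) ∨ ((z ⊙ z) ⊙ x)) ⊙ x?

y ⊙ z = max(0, 0.633 + 0.123 − 1) = max(0, -0.244) = 0.000
¬(y ⊙ z) = 1 − 0.000 = 1.000
¬¬(y ⊙ z) = 1 − 1.000 = 0.000
z ⊙ z = max(0, 0.123 + 0.123 − 1) = max(0, -0.754) = 0.000
(z ⊙ z) ⊙ x = max(0, 0.000 + 0.487 − 1) = max(0, -0.513) = 0.000
¬¬(y ⊙ z) ∨ ((z ⊙ z) ⊙ x) = max(0.000, 0.000) = 0.000
¬(¬¬(y ⊙ z) ∨ ((z ⊙ z) ⊙ x)) = 1 − 0.000 = 1.000
¬¬(¬¬(y ⊙ z) ∨ ((z ⊙ z) ⊙ x)) = 1 − 1.000 = 0.000
¬¬(¬¬(y ⊙ z) ∨ ((z ⊙ z) ⊙ x)) ⊙ x = max(0, 0.000 + 0.487 − 1) = max(0, -0.513) = 0.000

0.000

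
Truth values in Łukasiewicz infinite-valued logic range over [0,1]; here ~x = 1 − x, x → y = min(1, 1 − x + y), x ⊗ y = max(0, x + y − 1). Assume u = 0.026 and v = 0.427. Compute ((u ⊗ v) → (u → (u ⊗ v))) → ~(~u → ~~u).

0.948

u ⊗ v = max(0, 0.026 + 0.427 − 1) = max(0, -0.547) = 0.000
u → (u ⊗ v) = min(1, 1 − 0.026 + 0.000) = min(1, 0.974) = 0.974
(u ⊗ v) → (u → (u ⊗ v)) = min(1, 1 − 0.000 + 0.974) = min(1, 1.974) = 1.000
~u = 1 − 0.026 = 0.974
~~u = 1 − 0.974 = 0.026
~u → ~~u = min(1, 1 − 0.974 + 0.026) = min(1, 0.052) = 0.052
~(~u → ~~u) = 1 − 0.052 = 0.948
((u ⊗ v) → (u → (u ⊗ v))) → ~(~u → ~~u) = min(1, 1 − 1.000 + 0.948) = min(1, 0.948) = 0.948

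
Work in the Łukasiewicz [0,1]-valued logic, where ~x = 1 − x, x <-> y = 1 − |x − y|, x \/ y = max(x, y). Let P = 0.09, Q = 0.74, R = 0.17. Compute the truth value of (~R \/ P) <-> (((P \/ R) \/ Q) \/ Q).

0.91

~R = 1 − 0.17 = 0.83
~R \/ P = max(0.83, 0.09) = 0.83
P \/ R = max(0.09, 0.17) = 0.17
(P \/ R) \/ Q = max(0.17, 0.74) = 0.74
((P \/ R) \/ Q) \/ Q = max(0.74, 0.74) = 0.74
(~R \/ P) <-> (((P \/ R) \/ Q) \/ Q) = 1 − |0.83 − 0.74| = 1 − 0.09 = 0.91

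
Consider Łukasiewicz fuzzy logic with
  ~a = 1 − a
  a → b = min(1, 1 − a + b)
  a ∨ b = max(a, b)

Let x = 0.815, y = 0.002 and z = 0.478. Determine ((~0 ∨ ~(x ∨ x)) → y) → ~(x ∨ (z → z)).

0.998

~0 = 1 − 0.000 = 1.000
x ∨ x = max(0.815, 0.815) = 0.815
~(x ∨ x) = 1 − 0.815 = 0.185
~0 ∨ ~(x ∨ x) = max(1.000, 0.185) = 1.000
(~0 ∨ ~(x ∨ x)) → y = min(1, 1 − 1.000 + 0.002) = min(1, 0.002) = 0.002
z → z = min(1, 1 − 0.478 + 0.478) = min(1, 1.000) = 1.000
x ∨ (z → z) = max(0.815, 1.000) = 1.000
~(x ∨ (z → z)) = 1 − 1.000 = 0.000
((~0 ∨ ~(x ∨ x)) → y) → ~(x ∨ (z → z)) = min(1, 1 − 0.002 + 0.000) = min(1, 0.998) = 0.998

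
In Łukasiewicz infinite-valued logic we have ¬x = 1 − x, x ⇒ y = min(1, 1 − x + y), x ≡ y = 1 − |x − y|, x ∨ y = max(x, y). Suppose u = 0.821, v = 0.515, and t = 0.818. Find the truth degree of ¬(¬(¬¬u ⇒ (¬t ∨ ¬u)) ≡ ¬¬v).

¬u = 1 − 0.821 = 0.179
¬¬u = 1 − 0.179 = 0.821
¬t = 1 − 0.818 = 0.182
¬t ∨ ¬u = max(0.182, 0.179) = 0.182
¬¬u ⇒ (¬t ∨ ¬u) = min(1, 1 − 0.821 + 0.182) = min(1, 0.361) = 0.361
¬(¬¬u ⇒ (¬t ∨ ¬u)) = 1 − 0.361 = 0.639
¬v = 1 − 0.515 = 0.485
¬¬v = 1 − 0.485 = 0.515
¬(¬¬u ⇒ (¬t ∨ ¬u)) ≡ ¬¬v = 1 − |0.639 − 0.515| = 1 − 0.124 = 0.876
¬(¬(¬¬u ⇒ (¬t ∨ ¬u)) ≡ ¬¬v) = 1 − 0.876 = 0.124

0.124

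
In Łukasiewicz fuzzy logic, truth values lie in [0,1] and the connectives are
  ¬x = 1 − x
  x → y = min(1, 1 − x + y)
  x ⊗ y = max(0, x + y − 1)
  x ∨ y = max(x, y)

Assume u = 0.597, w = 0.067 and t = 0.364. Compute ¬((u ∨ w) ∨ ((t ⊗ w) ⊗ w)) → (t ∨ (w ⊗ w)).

0.961

u ∨ w = max(0.597, 0.067) = 0.597
t ⊗ w = max(0, 0.364 + 0.067 − 1) = max(0, -0.569) = 0.000
(t ⊗ w) ⊗ w = max(0, 0.000 + 0.067 − 1) = max(0, -0.933) = 0.000
(u ∨ w) ∨ ((t ⊗ w) ⊗ w) = max(0.597, 0.000) = 0.597
¬((u ∨ w) ∨ ((t ⊗ w) ⊗ w)) = 1 − 0.597 = 0.403
w ⊗ w = max(0, 0.067 + 0.067 − 1) = max(0, -0.866) = 0.000
t ∨ (w ⊗ w) = max(0.364, 0.000) = 0.364
¬((u ∨ w) ∨ ((t ⊗ w) ⊗ w)) → (t ∨ (w ⊗ w)) = min(1, 1 − 0.403 + 0.364) = min(1, 0.961) = 0.961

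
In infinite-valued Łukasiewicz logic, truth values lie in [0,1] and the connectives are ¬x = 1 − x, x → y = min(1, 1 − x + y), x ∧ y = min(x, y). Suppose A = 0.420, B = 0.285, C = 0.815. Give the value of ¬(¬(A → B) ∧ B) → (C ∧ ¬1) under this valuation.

0.135

A → B = min(1, 1 − 0.420 + 0.285) = min(1, 0.865) = 0.865
¬(A → B) = 1 − 0.865 = 0.135
¬(A → B) ∧ B = min(0.135, 0.285) = 0.135
¬(¬(A → B) ∧ B) = 1 − 0.135 = 0.865
¬1 = 1 − 1.000 = 0.000
C ∧ ¬1 = min(0.815, 0.000) = 0.000
¬(¬(A → B) ∧ B) → (C ∧ ¬1) = min(1, 1 − 0.865 + 0.000) = min(1, 0.135) = 0.135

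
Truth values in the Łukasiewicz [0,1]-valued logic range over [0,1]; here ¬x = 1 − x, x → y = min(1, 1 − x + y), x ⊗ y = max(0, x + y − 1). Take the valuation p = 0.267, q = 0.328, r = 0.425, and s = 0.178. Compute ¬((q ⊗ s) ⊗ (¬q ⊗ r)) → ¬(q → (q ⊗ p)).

q ⊗ s = max(0, 0.328 + 0.178 − 1) = max(0, -0.494) = 0.000
¬q = 1 − 0.328 = 0.672
¬q ⊗ r = max(0, 0.672 + 0.425 − 1) = max(0, 0.097) = 0.097
(q ⊗ s) ⊗ (¬q ⊗ r) = max(0, 0.000 + 0.097 − 1) = max(0, -0.903) = 0.000
¬((q ⊗ s) ⊗ (¬q ⊗ r)) = 1 − 0.000 = 1.000
q ⊗ p = max(0, 0.328 + 0.267 − 1) = max(0, -0.405) = 0.000
q → (q ⊗ p) = min(1, 1 − 0.328 + 0.000) = min(1, 0.672) = 0.672
¬(q → (q ⊗ p)) = 1 − 0.672 = 0.328
¬((q ⊗ s) ⊗ (¬q ⊗ r)) → ¬(q → (q ⊗ p)) = min(1, 1 − 1.000 + 0.328) = min(1, 0.328) = 0.328

0.328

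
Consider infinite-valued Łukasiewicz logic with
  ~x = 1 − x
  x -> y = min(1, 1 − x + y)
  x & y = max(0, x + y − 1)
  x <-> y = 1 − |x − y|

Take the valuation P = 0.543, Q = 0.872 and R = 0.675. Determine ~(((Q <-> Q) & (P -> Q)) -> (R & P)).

0.782

Q <-> Q = 1 − |0.872 − 0.872| = 1 − 0.000 = 1.000
P -> Q = min(1, 1 − 0.543 + 0.872) = min(1, 1.329) = 1.000
(Q <-> Q) & (P -> Q) = max(0, 1.000 + 1.000 − 1) = max(0, 1.000) = 1.000
R & P = max(0, 0.675 + 0.543 − 1) = max(0, 0.218) = 0.218
((Q <-> Q) & (P -> Q)) -> (R & P) = min(1, 1 − 1.000 + 0.218) = min(1, 0.218) = 0.218
~(((Q <-> Q) & (P -> Q)) -> (R & P)) = 1 − 0.218 = 0.782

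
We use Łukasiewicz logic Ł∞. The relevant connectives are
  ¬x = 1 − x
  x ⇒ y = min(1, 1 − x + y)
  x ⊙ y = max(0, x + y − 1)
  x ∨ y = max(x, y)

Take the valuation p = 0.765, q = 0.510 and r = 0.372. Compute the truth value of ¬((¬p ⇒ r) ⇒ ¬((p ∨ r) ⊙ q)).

¬p = 1 − 0.765 = 0.235
¬p ⇒ r = min(1, 1 − 0.235 + 0.372) = min(1, 1.137) = 1.000
p ∨ r = max(0.765, 0.372) = 0.765
(p ∨ r) ⊙ q = max(0, 0.765 + 0.510 − 1) = max(0, 0.275) = 0.275
¬((p ∨ r) ⊙ q) = 1 − 0.275 = 0.725
(¬p ⇒ r) ⇒ ¬((p ∨ r) ⊙ q) = min(1, 1 − 1.000 + 0.725) = min(1, 0.725) = 0.725
¬((¬p ⇒ r) ⇒ ¬((p ∨ r) ⊙ q)) = 1 − 0.725 = 0.275

0.275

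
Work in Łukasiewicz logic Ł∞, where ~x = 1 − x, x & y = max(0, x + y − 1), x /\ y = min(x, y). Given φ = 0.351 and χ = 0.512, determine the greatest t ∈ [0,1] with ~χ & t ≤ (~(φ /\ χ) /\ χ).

~χ = 1 − 0.512 = 0.488
So the left factor is ~χ = 0.488.
φ /\ χ = min(0.351, 0.512) = 0.351
~(φ /\ χ) = 1 − 0.351 = 0.649
~(φ /\ χ) /\ χ = min(0.649, 0.512) = 0.512
So the right-hand bound is ~(φ /\ χ) /\ χ = 0.512.
The residuum of the Łukasiewicz t-norm gives the supremum: min(1, 1 − 0.488 + 0.512).
1 − 0.488 + 0.512 = 1.024, so t = min(1, 1.024) = 1.000.
Check: 0.488 & 1.000 = max(0, 0.488) = 0.488 ≤ 0.512.

1.000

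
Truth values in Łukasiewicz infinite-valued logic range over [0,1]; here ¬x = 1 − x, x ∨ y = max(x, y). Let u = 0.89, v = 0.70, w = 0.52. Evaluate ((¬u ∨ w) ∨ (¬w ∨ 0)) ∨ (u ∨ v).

0.89

¬u = 1 − 0.89 = 0.11
¬u ∨ w = max(0.11, 0.52) = 0.52
¬w = 1 − 0.52 = 0.48
¬w ∨ 0 = max(0.48, 0.00) = 0.48
(¬u ∨ w) ∨ (¬w ∨ 0) = max(0.52, 0.48) = 0.52
u ∨ v = max(0.89, 0.70) = 0.89
((¬u ∨ w) ∨ (¬w ∨ 0)) ∨ (u ∨ v) = max(0.52, 0.89) = 0.89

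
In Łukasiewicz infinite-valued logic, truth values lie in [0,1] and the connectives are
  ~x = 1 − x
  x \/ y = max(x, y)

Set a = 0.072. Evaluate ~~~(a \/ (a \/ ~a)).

0.072

~a = 1 − 0.072 = 0.928
a \/ ~a = max(0.072, 0.928) = 0.928
a \/ (a \/ ~a) = max(0.072, 0.928) = 0.928
~(a \/ (a \/ ~a)) = 1 − 0.928 = 0.072
~~(a \/ (a \/ ~a)) = 1 − 0.072 = 0.928
~~~(a \/ (a \/ ~a)) = 1 − 0.928 = 0.072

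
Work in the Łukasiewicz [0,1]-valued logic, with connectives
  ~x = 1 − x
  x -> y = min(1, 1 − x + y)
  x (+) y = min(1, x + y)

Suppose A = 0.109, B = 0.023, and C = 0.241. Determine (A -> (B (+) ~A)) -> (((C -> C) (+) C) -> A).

~A = 1 − 0.109 = 0.891
B (+) ~A = min(1, 0.023 + 0.891) = min(1, 0.914) = 0.914
A -> (B (+) ~A) = min(1, 1 − 0.109 + 0.914) = min(1, 1.805) = 1.000
C -> C = min(1, 1 − 0.241 + 0.241) = min(1, 1.000) = 1.000
(C -> C) (+) C = min(1, 1.000 + 0.241) = min(1, 1.241) = 1.000
((C -> C) (+) C) -> A = min(1, 1 − 1.000 + 0.109) = min(1, 0.109) = 0.109
(A -> (B (+) ~A)) -> (((C -> C) (+) C) -> A) = min(1, 1 − 1.000 + 0.109) = min(1, 0.109) = 0.109

0.109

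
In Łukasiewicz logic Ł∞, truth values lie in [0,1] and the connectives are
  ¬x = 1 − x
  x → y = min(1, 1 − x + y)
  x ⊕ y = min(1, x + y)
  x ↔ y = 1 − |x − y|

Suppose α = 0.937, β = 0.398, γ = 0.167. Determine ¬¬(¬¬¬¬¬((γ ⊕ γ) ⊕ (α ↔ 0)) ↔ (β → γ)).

γ ⊕ γ = min(1, 0.167 + 0.167) = min(1, 0.334) = 0.334
α ↔ 0 = 1 − |0.937 − 0.000| = 1 − 0.937 = 0.063
(γ ⊕ γ) ⊕ (α ↔ 0) = min(1, 0.334 + 0.063) = min(1, 0.397) = 0.397
¬((γ ⊕ γ) ⊕ (α ↔ 0)) = 1 − 0.397 = 0.603
¬¬((γ ⊕ γ) ⊕ (α ↔ 0)) = 1 − 0.603 = 0.397
¬¬¬((γ ⊕ γ) ⊕ (α ↔ 0)) = 1 − 0.397 = 0.603
¬¬¬¬((γ ⊕ γ) ⊕ (α ↔ 0)) = 1 − 0.603 = 0.397
¬¬¬¬¬((γ ⊕ γ) ⊕ (α ↔ 0)) = 1 − 0.397 = 0.603
β → γ = min(1, 1 − 0.398 + 0.167) = min(1, 0.769) = 0.769
¬¬¬¬¬((γ ⊕ γ) ⊕ (α ↔ 0)) ↔ (β → γ) = 1 − |0.603 − 0.769| = 1 − 0.166 = 0.834
¬(¬¬¬¬¬((γ ⊕ γ) ⊕ (α ↔ 0)) ↔ (β → γ)) = 1 − 0.834 = 0.166
¬¬(¬¬¬¬¬((γ ⊕ γ) ⊕ (α ↔ 0)) ↔ (β → γ)) = 1 − 0.166 = 0.834

0.834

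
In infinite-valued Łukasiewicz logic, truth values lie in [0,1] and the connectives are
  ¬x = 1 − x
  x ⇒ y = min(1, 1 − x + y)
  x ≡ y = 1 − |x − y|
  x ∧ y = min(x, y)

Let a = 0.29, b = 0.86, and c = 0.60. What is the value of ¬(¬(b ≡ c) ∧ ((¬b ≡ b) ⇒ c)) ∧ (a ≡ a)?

0.74

b ≡ c = 1 − |0.86 − 0.60| = 1 − 0.26 = 0.74
¬(b ≡ c) = 1 − 0.74 = 0.26
¬b = 1 − 0.86 = 0.14
¬b ≡ b = 1 − |0.14 − 0.86| = 1 − 0.72 = 0.28
(¬b ≡ b) ⇒ c = min(1, 1 − 0.28 + 0.60) = min(1, 1.32) = 1.00
¬(b ≡ c) ∧ ((¬b ≡ b) ⇒ c) = min(0.26, 1.00) = 0.26
¬(¬(b ≡ c) ∧ ((¬b ≡ b) ⇒ c)) = 1 − 0.26 = 0.74
a ≡ a = 1 − |0.29 − 0.29| = 1 − 0.00 = 1.00
¬(¬(b ≡ c) ∧ ((¬b ≡ b) ⇒ c)) ∧ (a ≡ a) = min(0.74, 1.00) = 0.74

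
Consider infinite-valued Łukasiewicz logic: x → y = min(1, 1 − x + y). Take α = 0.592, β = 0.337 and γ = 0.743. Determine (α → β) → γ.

0.998

α → β = min(1, 1 − 0.592 + 0.337) = min(1, 0.745) = 0.745
(α → β) → γ = min(1, 1 − 0.745 + 0.743) = min(1, 0.998) = 0.998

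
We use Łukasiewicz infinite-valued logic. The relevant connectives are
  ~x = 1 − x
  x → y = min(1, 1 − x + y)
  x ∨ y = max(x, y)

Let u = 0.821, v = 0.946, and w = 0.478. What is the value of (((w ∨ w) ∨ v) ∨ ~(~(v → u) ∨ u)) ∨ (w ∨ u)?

0.946

w ∨ w = max(0.478, 0.478) = 0.478
(w ∨ w) ∨ v = max(0.478, 0.946) = 0.946
v → u = min(1, 1 − 0.946 + 0.821) = min(1, 0.875) = 0.875
~(v → u) = 1 − 0.875 = 0.125
~(v → u) ∨ u = max(0.125, 0.821) = 0.821
~(~(v → u) ∨ u) = 1 − 0.821 = 0.179
((w ∨ w) ∨ v) ∨ ~(~(v → u) ∨ u) = max(0.946, 0.179) = 0.946
w ∨ u = max(0.478, 0.821) = 0.821
(((w ∨ w) ∨ v) ∨ ~(~(v → u) ∨ u)) ∨ (w ∨ u) = max(0.946, 0.821) = 0.946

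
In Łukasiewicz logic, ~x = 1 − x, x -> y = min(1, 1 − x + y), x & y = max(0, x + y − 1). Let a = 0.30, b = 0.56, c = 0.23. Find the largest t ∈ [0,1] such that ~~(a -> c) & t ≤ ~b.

a -> c = min(1, 1 − 0.30 + 0.23) = min(1, 0.93) = 0.93
~(a -> c) = 1 − 0.93 = 0.07
~~(a -> c) = 1 − 0.07 = 0.93
So the left factor is ~~(a -> c) = 0.93.
~b = 1 − 0.56 = 0.44
So the right-hand bound is ~b = 0.44.
The residuum of the Łukasiewicz t-norm gives the supremum: min(1, 1 − 0.93 + 0.44).
1 − 0.93 + 0.44 = 0.51, so t = min(1, 0.51) = 0.51.
Check: 0.93 & 0.51 = max(0, 0.44) = 0.44 ≤ 0.44.

0.51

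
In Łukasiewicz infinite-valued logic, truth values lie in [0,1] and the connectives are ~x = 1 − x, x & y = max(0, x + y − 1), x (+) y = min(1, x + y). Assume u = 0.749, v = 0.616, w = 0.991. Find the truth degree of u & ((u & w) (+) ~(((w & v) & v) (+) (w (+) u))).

u & w = max(0, 0.749 + 0.991 − 1) = max(0, 0.740) = 0.740
w & v = max(0, 0.991 + 0.616 − 1) = max(0, 0.607) = 0.607
(w & v) & v = max(0, 0.607 + 0.616 − 1) = max(0, 0.223) = 0.223
w (+) u = min(1, 0.991 + 0.749) = min(1, 1.740) = 1.000
((w & v) & v) (+) (w (+) u) = min(1, 0.223 + 1.000) = min(1, 1.223) = 1.000
~(((w & v) & v) (+) (w (+) u)) = 1 − 1.000 = 0.000
(u & w) (+) ~(((w & v) & v) (+) (w (+) u)) = min(1, 0.740 + 0.000) = min(1, 0.740) = 0.740
u & ((u & w) (+) ~(((w & v) & v) (+) (w (+) u))) = max(0, 0.749 + 0.740 − 1) = max(0, 0.489) = 0.489

0.489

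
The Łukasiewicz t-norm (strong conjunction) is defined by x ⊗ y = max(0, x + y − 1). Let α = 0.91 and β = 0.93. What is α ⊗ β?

α ⊗ β = max(0, 0.91 + 0.93 − 1) = max(0, 0.84) = 0.84
For comparison, the Gödel (minimum) t-norm min(x, y) would give 0.91.

0.84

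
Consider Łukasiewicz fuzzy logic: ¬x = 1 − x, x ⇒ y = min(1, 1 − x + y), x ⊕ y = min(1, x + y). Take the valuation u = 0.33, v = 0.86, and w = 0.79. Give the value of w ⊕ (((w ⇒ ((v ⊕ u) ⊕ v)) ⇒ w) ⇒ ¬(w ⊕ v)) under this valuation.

1.00

v ⊕ u = min(1, 0.86 + 0.33) = min(1, 1.19) = 1.00
(v ⊕ u) ⊕ v = min(1, 1.00 + 0.86) = min(1, 1.86) = 1.00
w ⇒ ((v ⊕ u) ⊕ v) = min(1, 1 − 0.79 + 1.00) = min(1, 1.21) = 1.00
(w ⇒ ((v ⊕ u) ⊕ v)) ⇒ w = min(1, 1 − 1.00 + 0.79) = min(1, 0.79) = 0.79
w ⊕ v = min(1, 0.79 + 0.86) = min(1, 1.65) = 1.00
¬(w ⊕ v) = 1 − 1.00 = 0.00
((w ⇒ ((v ⊕ u) ⊕ v)) ⇒ w) ⇒ ¬(w ⊕ v) = min(1, 1 − 0.79 + 0.00) = min(1, 0.21) = 0.21
w ⊕ (((w ⇒ ((v ⊕ u) ⊕ v)) ⇒ w) ⇒ ¬(w ⊕ v)) = min(1, 0.79 + 0.21) = min(1, 1.00) = 1.00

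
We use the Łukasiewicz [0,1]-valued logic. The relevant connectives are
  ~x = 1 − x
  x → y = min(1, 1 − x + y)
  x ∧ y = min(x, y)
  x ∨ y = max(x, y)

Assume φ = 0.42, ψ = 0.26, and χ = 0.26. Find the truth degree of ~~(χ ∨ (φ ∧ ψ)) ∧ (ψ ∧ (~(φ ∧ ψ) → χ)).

0.26

φ ∧ ψ = min(0.42, 0.26) = 0.26
χ ∨ (φ ∧ ψ) = max(0.26, 0.26) = 0.26
~(χ ∨ (φ ∧ ψ)) = 1 − 0.26 = 0.74
~~(χ ∨ (φ ∧ ψ)) = 1 − 0.74 = 0.26
~(φ ∧ ψ) = 1 − 0.26 = 0.74
~(φ ∧ ψ) → χ = min(1, 1 − 0.74 + 0.26) = min(1, 0.52) = 0.52
ψ ∧ (~(φ ∧ ψ) → χ) = min(0.26, 0.52) = 0.26
~~(χ ∨ (φ ∧ ψ)) ∧ (ψ ∧ (~(φ ∧ ψ) → χ)) = min(0.26, 0.26) = 0.26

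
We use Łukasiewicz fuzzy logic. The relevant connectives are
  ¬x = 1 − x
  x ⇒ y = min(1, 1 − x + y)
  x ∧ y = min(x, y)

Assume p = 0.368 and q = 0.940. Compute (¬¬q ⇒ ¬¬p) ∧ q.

¬q = 1 − 0.940 = 0.060
¬¬q = 1 − 0.060 = 0.940
¬p = 1 − 0.368 = 0.632
¬¬p = 1 − 0.632 = 0.368
¬¬q ⇒ ¬¬p = min(1, 1 − 0.940 + 0.368) = min(1, 0.428) = 0.428
(¬¬q ⇒ ¬¬p) ∧ q = min(0.428, 0.940) = 0.428

0.428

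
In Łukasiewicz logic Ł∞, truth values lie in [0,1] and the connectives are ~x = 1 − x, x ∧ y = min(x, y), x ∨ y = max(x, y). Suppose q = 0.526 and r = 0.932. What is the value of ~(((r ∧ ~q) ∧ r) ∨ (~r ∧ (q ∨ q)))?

~q = 1 − 0.526 = 0.474
r ∧ ~q = min(0.932, 0.474) = 0.474
(r ∧ ~q) ∧ r = min(0.474, 0.932) = 0.474
~r = 1 − 0.932 = 0.068
q ∨ q = max(0.526, 0.526) = 0.526
~r ∧ (q ∨ q) = min(0.068, 0.526) = 0.068
((r ∧ ~q) ∧ r) ∨ (~r ∧ (q ∨ q)) = max(0.474, 0.068) = 0.474
~(((r ∧ ~q) ∧ r) ∨ (~r ∧ (q ∨ q))) = 1 − 0.474 = 0.526

0.526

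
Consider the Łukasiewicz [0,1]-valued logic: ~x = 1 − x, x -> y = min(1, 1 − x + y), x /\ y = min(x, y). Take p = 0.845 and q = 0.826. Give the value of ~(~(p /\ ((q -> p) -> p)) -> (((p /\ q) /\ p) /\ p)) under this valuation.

0.000

q -> p = min(1, 1 − 0.826 + 0.845) = min(1, 1.019) = 1.000
(q -> p) -> p = min(1, 1 − 1.000 + 0.845) = min(1, 0.845) = 0.845
p /\ ((q -> p) -> p) = min(0.845, 0.845) = 0.845
~(p /\ ((q -> p) -> p)) = 1 − 0.845 = 0.155
p /\ q = min(0.845, 0.826) = 0.826
(p /\ q) /\ p = min(0.826, 0.845) = 0.826
((p /\ q) /\ p) /\ p = min(0.826, 0.845) = 0.826
~(p /\ ((q -> p) -> p)) -> (((p /\ q) /\ p) /\ p) = min(1, 1 − 0.155 + 0.826) = min(1, 1.671) = 1.000
~(~(p /\ ((q -> p) -> p)) -> (((p /\ q) /\ p) /\ p)) = 1 − 1.000 = 0.000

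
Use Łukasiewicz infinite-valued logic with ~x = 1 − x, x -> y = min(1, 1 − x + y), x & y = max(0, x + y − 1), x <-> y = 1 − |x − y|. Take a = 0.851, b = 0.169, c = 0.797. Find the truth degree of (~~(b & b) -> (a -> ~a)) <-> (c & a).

0.648

b & b = max(0, 0.169 + 0.169 − 1) = max(0, -0.662) = 0.000
~(b & b) = 1 − 0.000 = 1.000
~~(b & b) = 1 − 1.000 = 0.000
~a = 1 − 0.851 = 0.149
a -> ~a = min(1, 1 − 0.851 + 0.149) = min(1, 0.298) = 0.298
~~(b & b) -> (a -> ~a) = min(1, 1 − 0.000 + 0.298) = min(1, 1.298) = 1.000
c & a = max(0, 0.797 + 0.851 − 1) = max(0, 0.648) = 0.648
(~~(b & b) -> (a -> ~a)) <-> (c & a) = 1 − |1.000 − 0.648| = 1 − 0.352 = 0.648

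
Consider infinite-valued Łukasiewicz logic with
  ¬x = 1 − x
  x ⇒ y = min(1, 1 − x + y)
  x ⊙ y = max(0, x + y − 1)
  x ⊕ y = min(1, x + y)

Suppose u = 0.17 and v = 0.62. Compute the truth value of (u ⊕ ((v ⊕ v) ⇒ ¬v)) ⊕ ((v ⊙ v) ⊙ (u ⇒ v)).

v ⊕ v = min(1, 0.62 + 0.62) = min(1, 1.24) = 1.00
¬v = 1 − 0.62 = 0.38
(v ⊕ v) ⇒ ¬v = min(1, 1 − 1.00 + 0.38) = min(1, 0.38) = 0.38
u ⊕ ((v ⊕ v) ⇒ ¬v) = min(1, 0.17 + 0.38) = min(1, 0.55) = 0.55
v ⊙ v = max(0, 0.62 + 0.62 − 1) = max(0, 0.24) = 0.24
u ⇒ v = min(1, 1 − 0.17 + 0.62) = min(1, 1.45) = 1.00
(v ⊙ v) ⊙ (u ⇒ v) = max(0, 0.24 + 1.00 − 1) = max(0, 0.24) = 0.24
(u ⊕ ((v ⊕ v) ⇒ ¬v)) ⊕ ((v ⊙ v) ⊙ (u ⇒ v)) = min(1, 0.55 + 0.24) = min(1, 0.79) = 0.79

0.79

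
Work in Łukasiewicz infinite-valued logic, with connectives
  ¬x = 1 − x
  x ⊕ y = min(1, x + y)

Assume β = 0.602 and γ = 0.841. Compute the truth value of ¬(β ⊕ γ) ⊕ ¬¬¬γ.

0.159

β ⊕ γ = min(1, 0.602 + 0.841) = min(1, 1.443) = 1.000
¬(β ⊕ γ) = 1 − 1.000 = 0.000
¬γ = 1 − 0.841 = 0.159
¬¬γ = 1 − 0.159 = 0.841
¬¬¬γ = 1 − 0.841 = 0.159
¬(β ⊕ γ) ⊕ ¬¬¬γ = min(1, 0.000 + 0.159) = min(1, 0.159) = 0.159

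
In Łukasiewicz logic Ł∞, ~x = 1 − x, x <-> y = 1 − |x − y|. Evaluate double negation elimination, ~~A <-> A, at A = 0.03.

1.00

~A = 1 − 0.03 = 0.97
~~A = 1 − 0.97 = 0.03
~~A <-> A = 1 − |0.03 − 0.03| = 1 − 0.00 = 1.00
(As expected: always 1 in Ł∞ since negation is involutive.)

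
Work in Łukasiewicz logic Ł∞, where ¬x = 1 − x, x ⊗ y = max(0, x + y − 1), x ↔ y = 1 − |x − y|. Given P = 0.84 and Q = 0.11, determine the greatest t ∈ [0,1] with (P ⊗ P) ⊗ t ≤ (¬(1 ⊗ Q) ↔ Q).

P ⊗ P = max(0, 0.84 + 0.84 − 1) = max(0, 0.68) = 0.68
So the left factor is P ⊗ P = 0.68.
1 ⊗ Q = max(0, 1.00 + 0.11 − 1) = max(0, 0.11) = 0.11
¬(1 ⊗ Q) = 1 − 0.11 = 0.89
¬(1 ⊗ Q) ↔ Q = 1 − |0.89 − 0.11| = 1 − 0.78 = 0.22
So the right-hand bound is ¬(1 ⊗ Q) ↔ Q = 0.22.
The residuum of the Łukasiewicz t-norm gives the supremum: min(1, 1 − 0.68 + 0.22).
1 − 0.68 + 0.22 = 0.54, so t = min(1, 0.54) = 0.54.
Check: 0.68 ⊗ 0.54 = max(0, 0.22) = 0.22 ≤ 0.22.

0.54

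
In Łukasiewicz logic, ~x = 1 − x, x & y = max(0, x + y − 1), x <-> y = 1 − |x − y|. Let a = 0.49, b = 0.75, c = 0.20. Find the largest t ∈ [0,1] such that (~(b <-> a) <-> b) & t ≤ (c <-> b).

b <-> a = 1 − |0.75 − 0.49| = 1 − 0.26 = 0.74
~(b <-> a) = 1 − 0.74 = 0.26
~(b <-> a) <-> b = 1 − |0.26 − 0.75| = 1 − 0.49 = 0.51
So the left factor is ~(b <-> a) <-> b = 0.51.
c <-> b = 1 − |0.20 − 0.75| = 1 − 0.55 = 0.45
So the right-hand bound is c <-> b = 0.45.
The residuum of the Łukasiewicz t-norm gives the supremum: min(1, 1 − 0.51 + 0.45).
1 − 0.51 + 0.45 = 0.94, so t = min(1, 0.94) = 0.94.
Check: 0.51 & 0.94 = max(0, 0.45) = 0.45 ≤ 0.45.

0.94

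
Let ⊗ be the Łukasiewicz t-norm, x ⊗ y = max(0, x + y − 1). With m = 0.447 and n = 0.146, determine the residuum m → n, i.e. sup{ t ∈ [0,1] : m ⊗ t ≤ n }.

The residuum of the Łukasiewicz t-norm gives the supremum: min(1, 1 − 0.447 + 0.146).
1 − 0.447 + 0.146 = 0.699, so t = min(1, 0.699) = 0.699.
Check: 0.447 ⊗ 0.699 = max(0, 0.146) = 0.146 ≤ 0.146.

0.699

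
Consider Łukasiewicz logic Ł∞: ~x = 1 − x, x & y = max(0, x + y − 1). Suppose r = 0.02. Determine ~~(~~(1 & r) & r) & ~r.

1 & r = max(0, 1.00 + 0.02 − 1) = max(0, 0.02) = 0.02
~(1 & r) = 1 − 0.02 = 0.98
~~(1 & r) = 1 − 0.98 = 0.02
~~(1 & r) & r = max(0, 0.02 + 0.02 − 1) = max(0, -0.96) = 0.00
~(~~(1 & r) & r) = 1 − 0.00 = 1.00
~~(~~(1 & r) & r) = 1 − 1.00 = 0.00
~r = 1 − 0.02 = 0.98
~~(~~(1 & r) & r) & ~r = max(0, 0.00 + 0.98 − 1) = max(0, -0.02) = 0.00

0.00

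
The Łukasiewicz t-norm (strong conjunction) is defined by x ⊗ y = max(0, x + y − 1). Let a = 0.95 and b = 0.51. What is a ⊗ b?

0.46

a ⊗ b = max(0, 0.95 + 0.51 − 1) = max(0, 0.46) = 0.46
For comparison, the Gödel (minimum) t-norm min(x, y) would give 0.51.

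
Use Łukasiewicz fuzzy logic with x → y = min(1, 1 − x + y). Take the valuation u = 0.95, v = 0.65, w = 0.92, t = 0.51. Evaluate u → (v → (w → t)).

0.99

w → t = min(1, 1 − 0.92 + 0.51) = min(1, 0.59) = 0.59
v → (w → t) = min(1, 1 − 0.65 + 0.59) = min(1, 0.94) = 0.94
u → (v → (w → t)) = min(1, 1 − 0.95 + 0.94) = min(1, 0.99) = 0.99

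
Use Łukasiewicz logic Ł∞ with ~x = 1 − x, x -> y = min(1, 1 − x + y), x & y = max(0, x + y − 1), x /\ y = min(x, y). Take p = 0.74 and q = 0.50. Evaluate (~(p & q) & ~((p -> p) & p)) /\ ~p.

p & q = max(0, 0.74 + 0.50 − 1) = max(0, 0.24) = 0.24
~(p & q) = 1 − 0.24 = 0.76
p -> p = min(1, 1 − 0.74 + 0.74) = min(1, 1.00) = 1.00
(p -> p) & p = max(0, 1.00 + 0.74 − 1) = max(0, 0.74) = 0.74
~((p -> p) & p) = 1 − 0.74 = 0.26
~(p & q) & ~((p -> p) & p) = max(0, 0.76 + 0.26 − 1) = max(0, 0.02) = 0.02
~p = 1 − 0.74 = 0.26
(~(p & q) & ~((p -> p) & p)) /\ ~p = min(0.02, 0.26) = 0.02

0.02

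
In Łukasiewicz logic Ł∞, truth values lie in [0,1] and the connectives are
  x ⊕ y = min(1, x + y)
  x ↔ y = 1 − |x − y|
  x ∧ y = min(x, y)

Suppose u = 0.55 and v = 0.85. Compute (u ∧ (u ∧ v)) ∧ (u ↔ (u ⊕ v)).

u ∧ v = min(0.55, 0.85) = 0.55
u ∧ (u ∧ v) = min(0.55, 0.55) = 0.55
u ⊕ v = min(1, 0.55 + 0.85) = min(1, 1.40) = 1.00
u ↔ (u ⊕ v) = 1 − |0.55 − 1.00| = 1 − 0.45 = 0.55
(u ∧ (u ∧ v)) ∧ (u ↔ (u ⊕ v)) = min(0.55, 0.55) = 0.55

0.55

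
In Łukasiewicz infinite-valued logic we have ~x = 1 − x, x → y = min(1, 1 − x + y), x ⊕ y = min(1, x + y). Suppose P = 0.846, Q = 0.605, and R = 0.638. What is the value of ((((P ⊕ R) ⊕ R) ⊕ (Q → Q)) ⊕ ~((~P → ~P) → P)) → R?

P ⊕ R = min(1, 0.846 + 0.638) = min(1, 1.484) = 1.000
(P ⊕ R) ⊕ R = min(1, 1.000 + 0.638) = min(1, 1.638) = 1.000
Q → Q = min(1, 1 − 0.605 + 0.605) = min(1, 1.000) = 1.000
((P ⊕ R) ⊕ R) ⊕ (Q → Q) = min(1, 1.000 + 1.000) = min(1, 2.000) = 1.000
~P = 1 − 0.846 = 0.154
~P → ~P = min(1, 1 − 0.154 + 0.154) = min(1, 1.000) = 1.000
(~P → ~P) → P = min(1, 1 − 1.000 + 0.846) = min(1, 0.846) = 0.846
~((~P → ~P) → P) = 1 − 0.846 = 0.154
(((P ⊕ R) ⊕ R) ⊕ (Q → Q)) ⊕ ~((~P → ~P) → P) = min(1, 1.000 + 0.154) = min(1, 1.154) = 1.000
((((P ⊕ R) ⊕ R) ⊕ (Q → Q)) ⊕ ~((~P → ~P) → P)) → R = min(1, 1 − 1.000 + 0.638) = min(1, 0.638) = 0.638

0.638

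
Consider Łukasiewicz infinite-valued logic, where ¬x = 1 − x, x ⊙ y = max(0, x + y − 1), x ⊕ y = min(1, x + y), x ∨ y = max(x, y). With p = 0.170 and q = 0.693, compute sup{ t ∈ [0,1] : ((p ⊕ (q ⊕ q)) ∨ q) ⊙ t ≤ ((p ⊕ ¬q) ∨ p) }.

q ⊕ q = min(1, 0.693 + 0.693) = min(1, 1.386) = 1.000
p ⊕ (q ⊕ q) = min(1, 0.170 + 1.000) = min(1, 1.170) = 1.000
(p ⊕ (q ⊕ q)) ∨ q = max(1.000, 0.693) = 1.000
So the left factor is (p ⊕ (q ⊕ q)) ∨ q = 1.000.
¬q = 1 − 0.693 = 0.307
p ⊕ ¬q = min(1, 0.170 + 0.307) = min(1, 0.477) = 0.477
(p ⊕ ¬q) ∨ p = max(0.477, 0.170) = 0.477
So the right-hand bound is (p ⊕ ¬q) ∨ p = 0.477.
The residuum of the Łukasiewicz t-norm gives the supremum: min(1, 1 − 1.000 + 0.477).
1 − 1.000 + 0.477 = 0.477, so t = min(1, 0.477) = 0.477.
Check: 1.000 ⊙ 0.477 = max(0, 0.477) = 0.477 ≤ 0.477.

0.477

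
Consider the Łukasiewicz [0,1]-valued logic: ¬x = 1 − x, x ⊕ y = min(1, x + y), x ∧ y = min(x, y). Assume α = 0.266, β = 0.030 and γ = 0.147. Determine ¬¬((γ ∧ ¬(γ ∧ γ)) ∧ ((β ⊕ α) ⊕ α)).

0.147

γ ∧ γ = min(0.147, 0.147) = 0.147
¬(γ ∧ γ) = 1 − 0.147 = 0.853
γ ∧ ¬(γ ∧ γ) = min(0.147, 0.853) = 0.147
β ⊕ α = min(1, 0.030 + 0.266) = min(1, 0.296) = 0.296
(β ⊕ α) ⊕ α = min(1, 0.296 + 0.266) = min(1, 0.562) = 0.562
(γ ∧ ¬(γ ∧ γ)) ∧ ((β ⊕ α) ⊕ α) = min(0.147, 0.562) = 0.147
¬((γ ∧ ¬(γ ∧ γ)) ∧ ((β ⊕ α) ⊕ α)) = 1 − 0.147 = 0.853
¬¬((γ ∧ ¬(γ ∧ γ)) ∧ ((β ⊕ α) ⊕ α)) = 1 − 0.853 = 0.147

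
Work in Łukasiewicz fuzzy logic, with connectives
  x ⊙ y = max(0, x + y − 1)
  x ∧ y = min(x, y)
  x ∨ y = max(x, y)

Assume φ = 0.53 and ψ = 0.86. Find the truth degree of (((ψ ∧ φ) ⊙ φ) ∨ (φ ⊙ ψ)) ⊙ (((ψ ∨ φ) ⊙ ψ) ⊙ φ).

ψ ∧ φ = min(0.86, 0.53) = 0.53
(ψ ∧ φ) ⊙ φ = max(0, 0.53 + 0.53 − 1) = max(0, 0.06) = 0.06
φ ⊙ ψ = max(0, 0.53 + 0.86 − 1) = max(0, 0.39) = 0.39
((ψ ∧ φ) ⊙ φ) ∨ (φ ⊙ ψ) = max(0.06, 0.39) = 0.39
ψ ∨ φ = max(0.86, 0.53) = 0.86
(ψ ∨ φ) ⊙ ψ = max(0, 0.86 + 0.86 − 1) = max(0, 0.72) = 0.72
((ψ ∨ φ) ⊙ ψ) ⊙ φ = max(0, 0.72 + 0.53 − 1) = max(0, 0.25) = 0.25
(((ψ ∧ φ) ⊙ φ) ∨ (φ ⊙ ψ)) ⊙ (((ψ ∨ φ) ⊙ ψ) ⊙ φ) = max(0, 0.39 + 0.25 − 1) = max(0, -0.36) = 0.00

0.00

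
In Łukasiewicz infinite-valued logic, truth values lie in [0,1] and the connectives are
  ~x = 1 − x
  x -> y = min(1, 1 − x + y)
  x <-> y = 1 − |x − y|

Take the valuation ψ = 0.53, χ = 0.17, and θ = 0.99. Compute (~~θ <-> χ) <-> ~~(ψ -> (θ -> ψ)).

0.18

~θ = 1 − 0.99 = 0.01
~~θ = 1 − 0.01 = 0.99
~~θ <-> χ = 1 − |0.99 − 0.17| = 1 − 0.82 = 0.18
θ -> ψ = min(1, 1 − 0.99 + 0.53) = min(1, 0.54) = 0.54
ψ -> (θ -> ψ) = min(1, 1 − 0.53 + 0.54) = min(1, 1.01) = 1.00
~(ψ -> (θ -> ψ)) = 1 − 1.00 = 0.00
~~(ψ -> (θ -> ψ)) = 1 − 0.00 = 1.00
(~~θ <-> χ) <-> ~~(ψ -> (θ -> ψ)) = 1 − |0.18 − 1.00| = 1 − 0.82 = 0.18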